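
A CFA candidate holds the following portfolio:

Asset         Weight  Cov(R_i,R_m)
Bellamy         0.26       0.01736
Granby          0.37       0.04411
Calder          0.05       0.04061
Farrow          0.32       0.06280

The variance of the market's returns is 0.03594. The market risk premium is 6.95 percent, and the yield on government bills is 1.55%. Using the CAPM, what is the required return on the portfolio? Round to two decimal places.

9.86%

β_Bellamy = 0.01736 / 0.03594 = 0.4830
β_Granby = 0.04411 / 0.03594 = 1.2273
β_Calder = 0.04061 / 0.03594 = 1.1299
β_Farrow = 0.06280 / 0.03594 = 1.7474
β_P = Σ w_i β_i = 0.26×0.4830 + 0.37×1.2273 + 0.05×1.1299 + 0.32×1.7474 = 1.1953
E(R_P) = R_f + β_P × MRP = 1.55% + 1.1953 × 6.95% = 9.86%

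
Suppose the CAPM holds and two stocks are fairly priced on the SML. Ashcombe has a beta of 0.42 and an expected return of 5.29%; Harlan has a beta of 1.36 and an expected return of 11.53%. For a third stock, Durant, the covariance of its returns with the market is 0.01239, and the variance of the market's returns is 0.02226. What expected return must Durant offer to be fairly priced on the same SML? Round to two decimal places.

MRP = (11.53% − 5.29%) / (1.36 − 0.42) = 6.6383%
R_f = 5.29% − 0.42 × 6.6383% = 2.5019%
β_Durant = Cov / Var(R_m) = 0.01239 / 0.02226 = 0.5566
E(R_Durant) = R_f + β × MRP = 2.5019% + 0.5566 × 6.6383% = 6.20%

6.20%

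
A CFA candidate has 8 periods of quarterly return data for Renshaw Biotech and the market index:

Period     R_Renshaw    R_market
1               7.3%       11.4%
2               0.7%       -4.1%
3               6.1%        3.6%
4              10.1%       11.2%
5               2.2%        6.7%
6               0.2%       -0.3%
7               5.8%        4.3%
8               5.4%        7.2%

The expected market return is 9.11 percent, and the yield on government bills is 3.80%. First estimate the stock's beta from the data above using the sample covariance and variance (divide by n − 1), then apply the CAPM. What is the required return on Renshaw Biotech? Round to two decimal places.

Mean R_i = (7.3 + 0.7 + 6.1 + 10.1 + 2.2 + 0.2 + 5.8 + 5.4) / 8 = 4.7250%
Mean R_m = (11.4 − 4.1 + 3.6 + 11.2 + 6.7 − 0.3 + 4.3 + 7.2) / 8 = 5.0000%
Σ(R_i − R̄_i)(R_m − R̄_m) = 104.9300  ⇒  Cov = 104.9300 / 7 = 14.9900
Σ(R_m − R̄_m)² = 200.4800  ⇒  Var(R_m) = 200.4800 / 7 = 28.6400
β = Cov / Var(R_m) = 14.9900 / 28.6400 = 0.5234
MRP = 9.11% − 3.80% = 5.31%
E(R) = R_f + β × MRP = 3.80% + 0.5234 × 5.31% = 6.58%

6.58%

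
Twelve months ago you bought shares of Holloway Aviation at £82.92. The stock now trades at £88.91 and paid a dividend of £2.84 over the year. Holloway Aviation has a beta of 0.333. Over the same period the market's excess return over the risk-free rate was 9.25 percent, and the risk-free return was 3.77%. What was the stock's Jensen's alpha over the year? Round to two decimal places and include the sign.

+3.80%

Realised HPR = (P1 + D1 − P0) / P0 = (88.91 + 2.84 − 82.92) / 82.92 = 8.83 / 82.92 = 10.6488%
CAPM required = R_f + β·MRP = 3.77% + 0.333 × 9.25% = 6.85025%
α = realised − required = 10.6488% − 6.85025% = +3.80%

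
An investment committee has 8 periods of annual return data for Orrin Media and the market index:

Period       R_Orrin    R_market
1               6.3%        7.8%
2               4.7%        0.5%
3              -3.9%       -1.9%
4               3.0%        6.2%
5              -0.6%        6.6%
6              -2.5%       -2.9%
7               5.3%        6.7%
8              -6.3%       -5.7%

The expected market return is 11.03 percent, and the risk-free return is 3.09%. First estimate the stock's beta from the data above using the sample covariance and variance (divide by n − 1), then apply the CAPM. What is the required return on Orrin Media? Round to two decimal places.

Mean R_i = (6.3 + 4.7 − 3.9 + 3.0 − 0.6 − 2.5 + 5.3 − 6.3) / 8 = 0.7500%
Mean R_m = (7.8 + 0.5 − 1.9 + 6.2 + 6.6 − 2.9 + 6.7 − 5.7) / 8 = 2.1625%
Σ(R_i − R̄_i)(R_m − R̄_m) = 139.2350  ⇒  Cov = 139.2350 / 7 = 19.8907
Σ(R_m − R̄_m)² = 195.0788  ⇒  Var(R_m) = 195.0788 / 7 = 27.8684
β = Cov / Var(R_m) = 19.8907 / 27.8684 = 0.7137
MRP = 11.03% − 3.09% = 7.94%
E(R) = R_f + β × MRP = 3.09% + 0.7137 × 7.94% = 8.76%

8.76%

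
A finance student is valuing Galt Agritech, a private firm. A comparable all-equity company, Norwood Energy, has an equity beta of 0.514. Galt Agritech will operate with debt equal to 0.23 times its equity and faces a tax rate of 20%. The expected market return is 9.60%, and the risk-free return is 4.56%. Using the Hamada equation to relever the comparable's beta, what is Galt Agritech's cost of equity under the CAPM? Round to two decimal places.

β_L = β_U × [1 + (1 − t)(D/E)] = 0.514 × [1 + (1 − 0.20) × 0.23]
    = 0.514 × [1 + 0.80 × 0.23] = 0.514 × 1.1840 = 0.6086
MRP = 9.60% − 4.56% = 5.04%
E(R) = R_f + β_L × MRP = 4.56% + 0.6086 × 5.04% = 7.63%

7.63%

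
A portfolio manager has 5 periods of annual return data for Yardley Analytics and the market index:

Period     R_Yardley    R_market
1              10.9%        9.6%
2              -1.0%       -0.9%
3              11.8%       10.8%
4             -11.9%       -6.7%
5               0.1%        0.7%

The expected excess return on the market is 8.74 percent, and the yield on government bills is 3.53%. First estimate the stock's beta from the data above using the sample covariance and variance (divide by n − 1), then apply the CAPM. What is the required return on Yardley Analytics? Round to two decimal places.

14.97%

Mean R_i = (10.9 − 1.0 + 11.8 − 11.9 + 0.1) / 5 = 1.9800%
Mean R_m = (9.6 − 0.9 + 10.8 − 6.7 + 0.7) / 5 = 2.7000%
Σ(R_i − R̄_i)(R_m − R̄_m) = 286.0500  ⇒  Cov = 286.0500 / 4 = 71.5125
Σ(R_m − R̄_m)² = 218.5400  ⇒  Var(R_m) = 218.5400 / 4 = 54.6350
β = Cov / Var(R_m) = 71.5125 / 54.6350 = 1.3089
E(R) = R_f + β × MRP = 3.53% + 1.3089 × 8.74% = 14.97%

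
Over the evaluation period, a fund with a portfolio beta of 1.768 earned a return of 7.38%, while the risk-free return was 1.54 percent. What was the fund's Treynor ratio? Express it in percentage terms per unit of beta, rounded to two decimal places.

3.30%

Treynor = (R_P − R_f) / β_P = (7.38% − 1.54%) / 1.7680 = 5.84% / 1.7680 = 3.30%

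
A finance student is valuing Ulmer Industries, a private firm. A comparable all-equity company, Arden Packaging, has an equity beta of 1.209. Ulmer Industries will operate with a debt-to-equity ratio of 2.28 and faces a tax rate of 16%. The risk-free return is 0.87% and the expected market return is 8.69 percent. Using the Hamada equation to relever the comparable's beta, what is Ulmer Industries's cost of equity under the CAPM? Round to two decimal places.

28.43%

β_L = β_U × [1 + (1 − t)(D/E)] = 1.209 × [1 + (1 − 0.16) × 2.28]
    = 1.209 × [1 + 0.84 × 2.28] = 1.209 × 2.9152 = 3.5245
MRP = 8.69% − 0.87% = 7.82%
E(R) = R_f + β_L × MRP = 0.87% + 3.5245 × 7.82% = 28.43%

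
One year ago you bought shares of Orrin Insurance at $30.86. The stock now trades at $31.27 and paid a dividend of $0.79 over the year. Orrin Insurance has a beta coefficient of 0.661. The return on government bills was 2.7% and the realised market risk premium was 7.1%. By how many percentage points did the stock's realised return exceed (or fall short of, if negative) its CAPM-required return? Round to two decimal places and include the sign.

-3.50%

Realised HPR = (P1 + D1 − P0) / P0 = (31.27 + 0.79 − 30.86) / 30.86 = 1.20 / 30.86 = 3.8885%
CAPM required = R_f + β·MRP = 2.7% + 0.661 × 7.1% = 7.3931%
α = realised − required = 3.8885% − 7.3931% = -3.50%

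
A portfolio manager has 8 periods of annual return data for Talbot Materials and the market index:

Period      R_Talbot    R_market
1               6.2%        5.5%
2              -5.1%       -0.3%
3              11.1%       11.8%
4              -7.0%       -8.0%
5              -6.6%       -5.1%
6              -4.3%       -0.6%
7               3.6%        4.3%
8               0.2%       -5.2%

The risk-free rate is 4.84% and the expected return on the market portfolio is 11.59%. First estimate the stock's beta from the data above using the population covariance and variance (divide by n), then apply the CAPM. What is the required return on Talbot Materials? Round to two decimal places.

Mean R_i = (6.2 − 5.1 + 11.1 − 7.0 − 6.6 − 4.3 + 3.6 + 0.2) / 8 = -0.2375%
Mean R_m = (5.5 − 0.3 + 11.8 − 8.0 − 5.1 − 0.6 + 4.3 − 5.2) / 8 = 0.3000%
Σ(R_i − R̄_i)(R_m − R̄_m) = 273.8600  ⇒  Cov = 273.8600 / 8 = 34.2325
Σ(R_m − R̄_m)² = 304.7600  ⇒  Var(R_m) = 304.7600 / 8 = 38.0950
β = Cov / Var(R_m) = 34.2325 / 38.0950 = 0.8986
MRP = 11.59% − 4.84% = 6.75%
E(R) = R_f + β × MRP = 4.84% + 0.8986 × 6.75% = 10.91%

10.91%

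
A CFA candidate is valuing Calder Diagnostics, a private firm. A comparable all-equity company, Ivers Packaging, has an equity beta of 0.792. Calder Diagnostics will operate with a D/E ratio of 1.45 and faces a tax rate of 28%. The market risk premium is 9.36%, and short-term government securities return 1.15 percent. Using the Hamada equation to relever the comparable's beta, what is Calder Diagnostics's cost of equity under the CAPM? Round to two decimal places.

16.30%

β_L = β_U × [1 + (1 − t)(D/E)] = 0.792 × [1 + (1 − 0.28) × 1.45]
    = 0.792 × [1 + 0.72 × 1.45] = 0.792 × 2.0440 = 1.6188
E(R) = R_f + β_L × MRP = 1.15% + 1.6188 × 9.36% = 16.30%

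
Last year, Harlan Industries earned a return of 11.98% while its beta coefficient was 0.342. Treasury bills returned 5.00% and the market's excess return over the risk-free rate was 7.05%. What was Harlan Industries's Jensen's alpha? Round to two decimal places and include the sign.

+4.57%

CAPM benchmark = R_f + β(R_m − R_f) = 5.00% + 0.342 × 7.05% = 7.41110%
α = actual − benchmark = 11.98% − 7.41110% = +4.57%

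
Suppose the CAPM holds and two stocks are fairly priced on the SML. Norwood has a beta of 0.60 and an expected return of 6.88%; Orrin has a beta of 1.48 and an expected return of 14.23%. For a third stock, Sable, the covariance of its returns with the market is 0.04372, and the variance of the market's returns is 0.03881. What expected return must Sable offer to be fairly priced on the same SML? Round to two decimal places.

11.28%

MRP = (14.23% − 6.88%) / (1.48 − 0.60) = 8.3523%
R_f = 6.88% − 0.60 × 8.3523% = 1.8686%
β_Sable = Cov / Var(R_m) = 0.04372 / 0.03881 = 1.1265
E(R_Sable) = R_f + β × MRP = 1.8686% + 1.1265 × 8.3523% = 11.28%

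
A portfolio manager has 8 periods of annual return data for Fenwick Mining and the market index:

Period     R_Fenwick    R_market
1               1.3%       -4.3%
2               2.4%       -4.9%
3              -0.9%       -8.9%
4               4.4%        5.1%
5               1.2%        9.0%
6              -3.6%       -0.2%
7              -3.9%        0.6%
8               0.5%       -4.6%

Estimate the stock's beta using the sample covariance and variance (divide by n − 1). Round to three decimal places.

Mean R_i = (1.3 + 2.4 − 0.9 + 4.4 + 1.2 − 3.6 − 3.9 + 0.5) / 8 = 0.1750%
Mean R_m = (-4.3 − 4.9 − 8.9 + 5.1 + 9.0 − 0.2 + 0.6 − 4.6) / 8 = -1.0250%
Σ(R_i − R̄_i)(R_m − R̄_m) = 21.4150  ⇒  Cov = 21.4150 / 7 = 3.0593
Σ(R_m − R̄_m)² = 241.8750  ⇒  Var(R_m) = 241.8750 / 7 = 34.5536
β = Cov / Var(R_m) = 3.0593 / 34.5536 = 0.0885

0.089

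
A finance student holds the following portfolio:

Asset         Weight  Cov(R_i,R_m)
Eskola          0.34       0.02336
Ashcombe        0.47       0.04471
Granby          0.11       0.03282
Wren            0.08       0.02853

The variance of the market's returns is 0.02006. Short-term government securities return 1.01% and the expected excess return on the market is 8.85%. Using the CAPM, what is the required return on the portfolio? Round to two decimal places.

16.38%

β_Eskola = 0.02336 / 0.02006 = 1.1645
β_Ashcombe = 0.04471 / 0.02006 = 2.2288
β_Granby = 0.03282 / 0.02006 = 1.6361
β_Wren = 0.02853 / 0.02006 = 1.4222
β_P = Σ w_i β_i = 0.34×1.1645 + 0.47×2.2288 + 0.11×1.6361 + 0.08×1.4222 = 1.7372
E(R_P) = R_f + β_P × MRP = 1.01% + 1.7372 × 8.85% = 16.38%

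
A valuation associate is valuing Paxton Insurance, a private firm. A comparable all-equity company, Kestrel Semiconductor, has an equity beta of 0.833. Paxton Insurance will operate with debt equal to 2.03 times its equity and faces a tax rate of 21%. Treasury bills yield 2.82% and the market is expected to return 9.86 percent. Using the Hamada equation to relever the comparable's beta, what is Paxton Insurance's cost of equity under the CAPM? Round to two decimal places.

β_L = β_U × [1 + (1 − t)(D/E)] = 0.833 × [1 + (1 − 0.21) × 2.03]
    = 0.833 × [1 + 0.79 × 2.03] = 0.833 × 2.6037 = 2.1689
MRP = 9.86% − 2.82% = 7.04%
E(R) = R_f + β_L × MRP = 2.82% + 2.1689 × 7.04% = 18.09%

18.09%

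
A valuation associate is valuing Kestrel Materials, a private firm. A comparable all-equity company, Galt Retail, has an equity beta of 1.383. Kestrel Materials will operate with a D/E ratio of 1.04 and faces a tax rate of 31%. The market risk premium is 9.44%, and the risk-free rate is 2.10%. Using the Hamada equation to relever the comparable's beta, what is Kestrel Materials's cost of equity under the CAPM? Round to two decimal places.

24.52%

β_L = β_U × [1 + (1 − t)(D/E)] = 1.383 × [1 + (1 − 0.31) × 1.04]
    = 1.383 × [1 + 0.69 × 1.04] = 1.383 × 1.7176 = 2.3754
E(R) = R_f + β_L × MRP = 2.10% + 2.3754 × 9.44% = 24.52%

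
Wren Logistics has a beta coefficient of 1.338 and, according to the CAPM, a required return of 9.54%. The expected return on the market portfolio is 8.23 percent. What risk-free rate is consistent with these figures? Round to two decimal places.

E(R) = R_f + β(E(R_m) − R_f) = R_f(1 − β) + β·E(R_m)
9.54% = R_f × (1 − 1.338) + 1.338 × 8.23%
9.54% = R_f × -0.338 + 11.01174%
R_f = (9.54% − 11.01174%) / -0.338 = 4.35%

4.35%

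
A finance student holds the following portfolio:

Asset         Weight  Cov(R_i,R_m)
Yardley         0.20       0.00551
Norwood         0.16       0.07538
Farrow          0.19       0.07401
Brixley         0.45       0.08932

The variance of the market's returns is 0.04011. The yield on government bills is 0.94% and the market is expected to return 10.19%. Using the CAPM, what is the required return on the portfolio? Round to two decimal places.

β_Yardley = 0.00551 / 0.04011 = 0.1374
β_Norwood = 0.07538 / 0.04011 = 1.8793
β_Farrow = 0.07401 / 0.04011 = 1.8452
β_Brixley = 0.08932 / 0.04011 = 2.2269
β_P = Σ w_i β_i = 0.20×0.1374 + 0.16×1.8793 + 0.19×1.8452 + 0.45×2.2269 = 1.6809
MRP = 10.19% − 0.94% = 9.25%
E(R_P) = R_f + β_P × MRP = 0.94% + 1.6809 × 9.25% = 16.49%

16.49%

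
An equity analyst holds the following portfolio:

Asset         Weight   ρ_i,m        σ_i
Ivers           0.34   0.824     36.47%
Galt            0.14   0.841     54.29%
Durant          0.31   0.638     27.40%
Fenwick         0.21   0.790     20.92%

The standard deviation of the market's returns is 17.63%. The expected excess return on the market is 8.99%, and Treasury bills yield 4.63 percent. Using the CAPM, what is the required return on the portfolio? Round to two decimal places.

β_Ivers = 0.824 × 36.47% / 17.63% = 1.7046
β_Galt = 0.841 × 54.29% / 17.63% = 2.5898
β_Durant = 0.638 × 27.40% / 17.63% = 0.9916
β_Fenwick = 0.790 × 20.92% / 17.63% = 0.9374
β_P = Σ w_i β_i = 0.34×1.7046 + 0.14×2.5898 + 0.31×0.9916 + 0.21×0.9374 = 1.4464
E(R_P) = R_f + β_P × MRP = 4.63% + 1.4464 × 8.99% = 17.63%

17.63%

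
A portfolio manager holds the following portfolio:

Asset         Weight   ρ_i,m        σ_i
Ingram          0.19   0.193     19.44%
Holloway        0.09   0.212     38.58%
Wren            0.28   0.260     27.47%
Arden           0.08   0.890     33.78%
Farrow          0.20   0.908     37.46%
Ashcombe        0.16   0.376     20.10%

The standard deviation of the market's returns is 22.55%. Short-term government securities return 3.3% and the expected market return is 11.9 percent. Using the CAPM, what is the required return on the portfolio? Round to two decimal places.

8.59%

β_Ingram = 0.193 × 19.44% / 22.55% = 0.1664
β_Holloway = 0.212 × 38.58% / 22.55% = 0.3627
β_Wren = 0.260 × 27.47% / 22.55% = 0.3167
β_Arden = 0.890 × 33.78% / 22.55% = 1.3332
β_Farrow = 0.908 × 37.46% / 22.55% = 1.5084
β_Ashcombe = 0.376 × 20.10% / 22.55% = 0.3351
β_P = Σ w_i β_i = 0.19×0.1664 + 0.09×0.3627 + 0.28×0.3167 + 0.08×1.3332 + 0.20×1.5084 + 0.16×0.3351 = 0.6149
MRP = 11.9% − 3.3% = 8.60%
E(R_P) = R_f + β_P × MRP = 3.3% + 0.6149 × 8.6% = 8.59%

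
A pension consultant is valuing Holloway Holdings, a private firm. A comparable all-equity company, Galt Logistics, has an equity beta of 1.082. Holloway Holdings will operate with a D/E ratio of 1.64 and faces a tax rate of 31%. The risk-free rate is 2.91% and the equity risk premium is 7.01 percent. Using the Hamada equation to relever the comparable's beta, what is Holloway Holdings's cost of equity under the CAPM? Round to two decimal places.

β_L = β_U × [1 + (1 − t)(D/E)] = 1.082 × [1 + (1 − 0.31) × 1.64]
    = 1.082 × [1 + 0.69 × 1.64] = 1.082 × 2.1316 = 2.3064
E(R) = R_f + β_L × MRP = 2.91% + 2.3064 × 7.01% = 19.08%

19.08%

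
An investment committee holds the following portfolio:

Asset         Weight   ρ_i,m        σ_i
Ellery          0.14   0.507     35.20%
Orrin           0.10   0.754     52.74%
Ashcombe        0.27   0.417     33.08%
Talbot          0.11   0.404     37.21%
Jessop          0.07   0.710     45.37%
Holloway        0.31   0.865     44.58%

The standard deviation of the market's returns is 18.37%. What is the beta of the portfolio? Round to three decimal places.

β_Ellery = 0.507 × 35.20% / 18.37% = 0.9715
β_Orrin = 0.754 × 52.74% / 18.37% = 2.1647
β_Ashcombe = 0.417 × 33.08% / 18.37% = 0.7509
β_Talbot = 0.404 × 37.21% / 18.37% = 0.8183
β_Jessop = 0.710 × 45.37% / 18.37% = 1.7535
β_Holloway = 0.865 × 44.58% / 18.37% = 2.0992
β_P = Σ w_i β_i = 0.14×0.9715 + 0.10×2.1647 + 0.27×0.7509 + 0.11×0.8183 + 0.07×1.7535 + 0.31×2.0992 = 1.4187

1.419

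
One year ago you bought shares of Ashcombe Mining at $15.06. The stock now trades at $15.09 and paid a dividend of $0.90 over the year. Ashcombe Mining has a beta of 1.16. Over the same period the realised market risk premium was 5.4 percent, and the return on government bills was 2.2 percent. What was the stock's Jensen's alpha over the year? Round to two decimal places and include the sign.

-2.29%

Realised HPR = (P1 + D1 − P0) / P0 = (15.09 + 0.90 − 15.06) / 15.06 = 0.93 / 15.06 = 6.1753%
CAPM required = R_f + β·MRP = 2.2% + 1.16 × 5.4% = 8.4640%
α = realised − required = 6.1753% − 8.4640% = -2.29%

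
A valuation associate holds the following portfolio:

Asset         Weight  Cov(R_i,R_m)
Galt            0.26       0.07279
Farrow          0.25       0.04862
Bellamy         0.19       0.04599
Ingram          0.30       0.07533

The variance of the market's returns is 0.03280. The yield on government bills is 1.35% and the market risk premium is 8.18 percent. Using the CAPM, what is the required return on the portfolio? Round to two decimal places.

β_Galt = 0.07279 / 0.03280 = 2.2192
β_Farrow = 0.04862 / 0.03280 = 1.4823
β_Bellamy = 0.04599 / 0.03280 = 1.4021
β_Ingram = 0.07533 / 0.03280 = 2.2966
β_P = Σ w_i β_i = 0.26×2.2192 + 0.25×1.4823 + 0.19×1.4021 + 0.30×2.2966 = 1.9029
E(R_P) = R_f + β_P × MRP = 1.35% + 1.9029 × 8.18% = 16.92%

16.92%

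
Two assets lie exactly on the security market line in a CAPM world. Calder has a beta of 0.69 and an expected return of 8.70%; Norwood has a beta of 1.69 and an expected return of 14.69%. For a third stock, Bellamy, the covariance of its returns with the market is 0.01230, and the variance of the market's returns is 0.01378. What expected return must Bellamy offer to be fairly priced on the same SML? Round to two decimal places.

MRP = (14.69% − 8.70%) / (1.69 − 0.69) = 5.9900%
R_f = 8.70% − 0.69 × 5.9900% = 4.5669%
β_Bellamy = Cov / Var(R_m) = 0.01230 / 0.01378 = 0.8926
E(R_Bellamy) = R_f + β × MRP = 4.5669% + 0.8926 × 5.9900% = 9.91%

9.91%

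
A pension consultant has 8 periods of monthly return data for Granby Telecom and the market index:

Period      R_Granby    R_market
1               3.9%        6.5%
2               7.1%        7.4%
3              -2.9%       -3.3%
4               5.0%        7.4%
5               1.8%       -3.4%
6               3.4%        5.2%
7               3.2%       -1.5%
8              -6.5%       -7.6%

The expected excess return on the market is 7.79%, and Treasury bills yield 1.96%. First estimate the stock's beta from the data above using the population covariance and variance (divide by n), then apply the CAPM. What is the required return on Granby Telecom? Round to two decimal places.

Mean R_i = (3.9 + 7.1 − 2.9 + 5.0 + 1.8 + 3.4 + 3.2 − 6.5) / 8 = 1.8750%
Mean R_m = (6.5 + 7.4 − 3.3 + 7.4 − 3.4 + 5.2 − 1.5 − 7.6) / 8 = 1.3375%
Σ(R_i − R̄_i)(R_m − R̄_m) = 160.5575  ⇒  Cov = 160.5575 / 8 = 20.0697
Σ(R_m − R̄_m)² = 246.9588  ⇒  Var(R_m) = 246.9588 / 8 = 30.8699
β = Cov / Var(R_m) = 20.0697 / 30.8699 = 0.6501
E(R) = R_f + β × MRP = 1.96% + 0.6501 × 7.79% = 7.02%

7.02%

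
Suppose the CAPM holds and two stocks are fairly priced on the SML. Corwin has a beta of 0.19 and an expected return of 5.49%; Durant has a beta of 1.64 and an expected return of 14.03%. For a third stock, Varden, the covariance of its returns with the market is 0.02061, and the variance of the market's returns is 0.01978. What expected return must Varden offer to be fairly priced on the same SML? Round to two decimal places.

10.51%

MRP = (14.03% − 5.49%) / (1.64 − 0.19) = 5.8897%
R_f = 5.49% − 0.19 × 5.8897% = 4.3710%
β_Varden = Cov / Var(R_m) = 0.02061 / 0.01978 = 1.0420
E(R_Varden) = R_f + β × MRP = 4.3710% + 1.0420 × 5.8897% = 10.51%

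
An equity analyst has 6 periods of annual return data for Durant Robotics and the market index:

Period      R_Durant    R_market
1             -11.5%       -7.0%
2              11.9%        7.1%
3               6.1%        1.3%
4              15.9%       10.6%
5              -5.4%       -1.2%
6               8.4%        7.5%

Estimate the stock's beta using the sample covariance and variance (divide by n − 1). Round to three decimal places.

Mean R_i = (-11.5 + 11.9 + 6.1 + 15.9 − 5.4 + 8.4) / 6 = 4.2333%
Mean R_m = (-7.0 + 7.1 + 1.3 + 10.6 − 1.2 + 7.5) / 6 = 3.0500%
Σ(R_i − R̄_i)(R_m − R̄_m) = 333.4700  ⇒  Cov = 333.4700 / 5 = 66.6940
Σ(R_m − R̄_m)² = 215.3350  ⇒  Var(R_m) = 215.3350 / 5 = 43.0670
β = Cov / Var(R_m) = 66.6940 / 43.0670 = 1.5486

1.549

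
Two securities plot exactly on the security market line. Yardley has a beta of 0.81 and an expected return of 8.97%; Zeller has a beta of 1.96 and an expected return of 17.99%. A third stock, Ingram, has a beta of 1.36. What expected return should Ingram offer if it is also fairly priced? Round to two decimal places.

MRP (SML slope) = (17.99% − 8.97%) / (1.96 − 0.81) = 9.02% / 1.15 = 7.8435%
R_f (intercept) = 8.97% − 0.81 × 7.8435% = 2.6168%
E(R_Ingram) = R_f + β × MRP = 2.6168% + 1.36 × 7.8435% = 13.28%

13.28%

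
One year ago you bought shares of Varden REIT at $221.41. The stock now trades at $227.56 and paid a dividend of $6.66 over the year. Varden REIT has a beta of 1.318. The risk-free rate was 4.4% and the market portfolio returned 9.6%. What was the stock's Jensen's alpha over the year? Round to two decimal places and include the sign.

Realised HPR = (P1 + D1 − P0) / P0 = (227.56 + 6.66 − 221.41) / 221.41 = 12.81 / 221.41 = 5.7856%
MRP = 9.6% − 4.4% = 5.20%
CAPM required = R_f + β·MRP = 4.4% + 1.318 × 5.2% = 11.2536%
α = realised − required = 5.7856% − 11.2536% = -5.47%

-5.47%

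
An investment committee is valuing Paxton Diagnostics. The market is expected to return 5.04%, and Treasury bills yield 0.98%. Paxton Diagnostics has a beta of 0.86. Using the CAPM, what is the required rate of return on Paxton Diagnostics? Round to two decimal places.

Market risk premium = E(R_m) − R_f = 5.04% − 0.98% = 4.06%
E(R) = R_f + β × MRP = 0.98% + 0.86 × 4.06% = 4.47%

4.47%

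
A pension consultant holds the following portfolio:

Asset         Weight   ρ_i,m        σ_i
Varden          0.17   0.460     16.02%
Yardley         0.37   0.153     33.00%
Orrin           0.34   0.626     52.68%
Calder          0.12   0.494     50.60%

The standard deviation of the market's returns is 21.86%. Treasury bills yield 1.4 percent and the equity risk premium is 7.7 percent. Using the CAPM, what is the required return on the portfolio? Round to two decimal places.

β_Varden = 0.460 × 16.02% / 21.86% = 0.3371
β_Yardley = 0.153 × 33.00% / 21.86% = 0.2310
β_Orrin = 0.626 × 52.68% / 21.86% = 1.5086
β_Calder = 0.494 × 50.60% / 21.86% = 1.1435
β_P = Σ w_i β_i = 0.17×0.3371 + 0.37×0.2310 + 0.34×1.5086 + 0.12×1.1435 = 0.7929
E(R_P) = R_f + β_P × MRP = 1.4% + 0.7929 × 7.7% = 7.51%

7.51%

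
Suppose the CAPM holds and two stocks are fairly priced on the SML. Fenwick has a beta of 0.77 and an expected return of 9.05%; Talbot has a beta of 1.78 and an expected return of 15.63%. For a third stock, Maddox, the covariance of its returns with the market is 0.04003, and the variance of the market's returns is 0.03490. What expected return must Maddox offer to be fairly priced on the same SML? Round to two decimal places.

11.51%

MRP = (15.63% − 9.05%) / (1.78 − 0.77) = 6.5149%
R_f = 9.05% − 0.77 × 6.5149% = 4.0335%
β_Maddox = Cov / Var(R_m) = 0.04003 / 0.03490 = 1.1470
E(R_Maddox) = R_f + β × MRP = 4.0335% + 1.1470 × 6.5149% = 11.51%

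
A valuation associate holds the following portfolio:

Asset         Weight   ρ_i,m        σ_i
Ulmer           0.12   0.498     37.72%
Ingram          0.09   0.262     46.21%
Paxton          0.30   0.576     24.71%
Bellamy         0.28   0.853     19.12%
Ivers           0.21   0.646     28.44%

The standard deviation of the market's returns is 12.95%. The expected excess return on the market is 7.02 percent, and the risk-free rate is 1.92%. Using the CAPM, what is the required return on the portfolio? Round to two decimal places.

β_Ulmer = 0.498 × 37.72% / 12.95% = 1.4505
β_Ingram = 0.262 × 46.21% / 12.95% = 0.9349
β_Paxton = 0.576 × 24.71% / 12.95% = 1.0991
β_Bellamy = 0.853 × 19.12% / 12.95% = 1.2594
β_Ivers = 0.646 × 28.44% / 12.95% = 1.4187
β_P = Σ w_i β_i = 0.12×1.4505 + 0.09×0.9349 + 0.30×1.0991 + 0.28×1.2594 + 0.21×1.4187 = 1.2385
E(R_P) = R_f + β_P × MRP = 1.92% + 1.2385 × 7.02% = 10.61%

10.61%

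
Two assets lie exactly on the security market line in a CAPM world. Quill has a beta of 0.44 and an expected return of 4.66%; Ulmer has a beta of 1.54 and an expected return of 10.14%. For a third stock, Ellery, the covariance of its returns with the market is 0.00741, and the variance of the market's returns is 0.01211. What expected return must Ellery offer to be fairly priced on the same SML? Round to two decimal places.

MRP = (10.14% − 4.66%) / (1.54 − 0.44) = 4.9818%
R_f = 4.66% − 0.44 × 4.9818% = 2.4680%
β_Ellery = Cov / Var(R_m) = 0.00741 / 0.01211 = 0.6119
E(R_Ellery) = R_f + β × MRP = 2.4680% + 0.6119 × 4.9818% = 5.52%

5.52%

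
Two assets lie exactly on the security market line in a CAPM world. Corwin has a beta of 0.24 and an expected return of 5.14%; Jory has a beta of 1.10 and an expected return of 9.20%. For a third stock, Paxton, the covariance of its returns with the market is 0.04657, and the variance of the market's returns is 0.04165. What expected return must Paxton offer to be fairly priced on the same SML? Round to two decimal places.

MRP = (9.20% − 5.14%) / (1.10 − 0.24) = 4.7209%
R_f = 5.14% − 0.24 × 4.7209% = 4.0070%
β_Paxton = Cov / Var(R_m) = 0.04657 / 0.04165 = 1.1181
E(R_Paxton) = R_f + β × MRP = 4.0070% + 1.1181 × 4.7209% = 9.29%

9.29%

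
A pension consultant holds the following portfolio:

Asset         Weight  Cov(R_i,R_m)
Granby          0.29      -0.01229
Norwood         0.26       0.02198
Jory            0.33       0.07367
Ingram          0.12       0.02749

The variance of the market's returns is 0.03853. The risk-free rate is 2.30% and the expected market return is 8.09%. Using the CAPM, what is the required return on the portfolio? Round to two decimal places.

6.77%

β_Granby = -0.01229 / 0.03853 = -0.3190
β_Norwood = 0.02198 / 0.03853 = 0.5705
β_Jory = 0.07367 / 0.03853 = 1.9120
β_Ingram = 0.02749 / 0.03853 = 0.7135
β_P = Σ w_i β_i = 0.29×-0.3190 + 0.26×0.5705 + 0.33×1.9120 + 0.12×0.7135 = 0.7724
MRP = 8.09% − 2.30% = 5.79%
E(R_P) = R_f + β_P × MRP = 2.30% + 0.7724 × 5.79% = 6.77%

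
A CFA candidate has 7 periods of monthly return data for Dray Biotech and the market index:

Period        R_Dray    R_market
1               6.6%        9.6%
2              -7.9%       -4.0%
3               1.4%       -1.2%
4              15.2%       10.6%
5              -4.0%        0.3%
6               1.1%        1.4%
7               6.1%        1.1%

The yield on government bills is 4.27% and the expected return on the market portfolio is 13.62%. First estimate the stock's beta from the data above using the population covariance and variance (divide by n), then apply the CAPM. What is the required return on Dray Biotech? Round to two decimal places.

Mean R_i = (6.6 − 7.9 + 1.4 + 15.2 − 4.0 + 1.1 + 6.1) / 7 = 2.6429%
Mean R_m = (9.6 − 4.0 − 1.2 + 10.6 + 0.3 + 1.4 + 1.1) / 7 = 2.5429%
Σ(R_i − R̄_i)(R_m − R̄_m) = 214.4071  ⇒  Cov = 214.4071 / 7 = 30.6296
Σ(R_m − R̄_m)² = 179.9571  ⇒  Var(R_m) = 179.9571 / 7 = 25.7082
β = Cov / Var(R_m) = 30.6296 / 25.7082 = 1.1914
MRP = 13.62% − 4.27% = 9.35%
E(R) = R_f + β × MRP = 4.27% + 1.1914 × 9.35% = 15.41%

15.41%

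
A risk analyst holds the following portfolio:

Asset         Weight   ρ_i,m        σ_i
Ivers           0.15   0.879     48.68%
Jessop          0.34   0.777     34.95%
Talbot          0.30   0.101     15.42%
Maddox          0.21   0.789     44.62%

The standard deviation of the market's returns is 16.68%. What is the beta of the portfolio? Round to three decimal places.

β_Ivers = 0.879 × 48.68% / 16.68% = 2.5653
β_Jessop = 0.777 × 34.95% / 16.68% = 1.6281
β_Talbot = 0.101 × 15.42% / 16.68% = 0.0934
β_Maddox = 0.789 × 44.62% / 16.68% = 2.1106
β_P = Σ w_i β_i = 0.15×2.5653 + 0.34×1.6281 + 0.30×0.0934 + 0.21×2.1106 = 1.4096

1.410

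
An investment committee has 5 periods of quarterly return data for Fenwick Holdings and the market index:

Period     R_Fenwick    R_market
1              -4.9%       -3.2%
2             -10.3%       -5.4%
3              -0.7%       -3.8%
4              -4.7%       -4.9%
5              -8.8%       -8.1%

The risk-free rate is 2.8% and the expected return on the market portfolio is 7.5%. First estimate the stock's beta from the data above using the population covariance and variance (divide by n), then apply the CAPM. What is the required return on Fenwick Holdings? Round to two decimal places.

Mean R_i = (-4.9 − 10.3 − 0.7 − 4.7 − 8.8) / 5 = -5.8800%
Mean R_m = (-3.2 − 5.4 − 3.8 − 4.9 − 8.1) / 5 = -5.0800%
Σ(R_i − R̄_i)(R_m − R̄_m) = 18.9180  ⇒  Cov = 18.9180 / 5 = 3.7836
Σ(R_m − R̄_m)² = 14.4280  ⇒  Var(R_m) = 14.4280 / 5 = 2.8856
β = Cov / Var(R_m) = 3.7836 / 2.8856 = 1.3112
MRP = 7.5% − 2.8% = 4.70%
E(R) = R_f + β × MRP = 2.8% + 1.3112 × 4.7% = 8.96%

8.96%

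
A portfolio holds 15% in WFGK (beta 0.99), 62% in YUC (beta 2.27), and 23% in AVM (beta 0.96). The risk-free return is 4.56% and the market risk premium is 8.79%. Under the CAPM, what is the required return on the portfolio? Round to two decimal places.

20.18%

β_P = Σ w_i β_i = 0.15×0.99 + 0.62×2.27 + 0.23×0.96 = 1.7767
E(R_P) = R_f + β_P × MRP = 4.56% + 1.7767 × 8.79% = 20.18%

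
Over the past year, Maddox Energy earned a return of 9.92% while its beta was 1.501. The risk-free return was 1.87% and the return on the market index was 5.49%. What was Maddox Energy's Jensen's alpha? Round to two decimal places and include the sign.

Market excess return = 5.49% − 1.87% = 3.62%
CAPM benchmark = R_f + β(R_m − R_f) = 1.87% + 1.501 × 3.62% = 7.30362%
α = actual − benchmark = 9.92% − 7.30362% = +2.62%

+2.62%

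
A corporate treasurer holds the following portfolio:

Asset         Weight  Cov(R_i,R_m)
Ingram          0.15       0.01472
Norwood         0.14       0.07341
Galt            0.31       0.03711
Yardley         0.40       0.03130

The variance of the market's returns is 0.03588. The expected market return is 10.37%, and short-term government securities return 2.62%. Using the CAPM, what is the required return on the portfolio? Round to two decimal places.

β_Ingram = 0.01472 / 0.03588 = 0.4103
β_Norwood = 0.07341 / 0.03588 = 2.0460
β_Galt = 0.03711 / 0.03588 = 1.0343
β_Yardley = 0.03130 / 0.03588 = 0.8724
β_P = Σ w_i β_i = 0.15×0.4103 + 0.14×2.0460 + 0.31×1.0343 + 0.40×0.8724 = 1.0176
MRP = 10.37% − 2.62% = 7.75%
E(R_P) = R_f + β_P × MRP = 2.62% + 1.0176 × 7.75% = 10.51%

10.51%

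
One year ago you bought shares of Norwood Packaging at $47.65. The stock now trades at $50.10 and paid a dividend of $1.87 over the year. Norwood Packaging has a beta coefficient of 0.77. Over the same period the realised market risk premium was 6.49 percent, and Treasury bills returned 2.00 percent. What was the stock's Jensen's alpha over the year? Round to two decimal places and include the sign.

+2.07%

Realised HPR = (P1 + D1 − P0) / P0 = (50.10 + 1.87 − 47.65) / 47.65 = 4.32 / 47.65 = 9.0661%
CAPM required = R_f + β·MRP = 2.00% + 0.77 × 6.49% = 6.9973%
α = realised − required = 9.0661% − 6.9973% = +2.07%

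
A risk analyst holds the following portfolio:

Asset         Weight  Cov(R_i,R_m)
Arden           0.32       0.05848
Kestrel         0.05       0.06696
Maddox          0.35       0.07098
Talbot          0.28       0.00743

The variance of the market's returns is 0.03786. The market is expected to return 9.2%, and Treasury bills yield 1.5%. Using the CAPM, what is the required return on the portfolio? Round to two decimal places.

β_Arden = 0.05848 / 0.03786 = 1.5446
β_Kestrel = 0.06696 / 0.03786 = 1.7686
β_Maddox = 0.07098 / 0.03786 = 1.8748
β_Talbot = 0.00743 / 0.03786 = 0.1962
β_P = Σ w_i β_i = 0.32×1.5446 + 0.05×1.7686 + 0.35×1.8748 + 0.28×0.1962 = 1.2938
MRP = 9.2% − 1.5% = 7.70%
E(R_P) = R_f + β_P × MRP = 1.5% + 1.2938 × 7.7% = 11.46%

11.46%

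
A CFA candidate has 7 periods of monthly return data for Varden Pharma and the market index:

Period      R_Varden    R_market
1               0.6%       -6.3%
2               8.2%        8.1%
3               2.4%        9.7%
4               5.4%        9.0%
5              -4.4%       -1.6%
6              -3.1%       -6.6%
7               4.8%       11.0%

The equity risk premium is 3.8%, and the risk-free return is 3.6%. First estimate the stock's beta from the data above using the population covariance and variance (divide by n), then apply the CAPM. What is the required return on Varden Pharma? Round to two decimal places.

Mean R_i = (0.6 + 8.2 + 2.4 + 5.4 − 4.4 − 3.1 + 4.8) / 7 = 1.9857%
Mean R_m = (-6.3 + 8.1 + 9.7 + 9.0 − 1.6 − 6.6 + 11.0) / 7 = 3.3286%
Σ(R_i − R̄_i)(R_m − R̄_m) = 168.5529  ⇒  Cov = 168.5529 / 7 = 24.0790
Σ(R_m − R̄_m)² = 369.9543  ⇒  Var(R_m) = 369.9543 / 7 = 52.8506
β = Cov / Var(R_m) = 24.0790 / 52.8506 = 0.4556
E(R) = R_f + β × MRP = 3.6% + 0.4556 × 3.8% = 5.33%

5.33%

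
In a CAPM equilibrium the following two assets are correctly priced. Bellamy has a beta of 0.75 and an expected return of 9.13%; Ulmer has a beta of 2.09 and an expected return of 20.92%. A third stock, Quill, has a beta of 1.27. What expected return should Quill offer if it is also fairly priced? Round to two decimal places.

MRP (SML slope) = (20.92% − 9.13%) / (2.09 − 0.75) = 11.79% / 1.34 = 8.7985%
R_f (intercept) = 9.13% − 0.75 × 8.7985% = 2.5311%
E(R_Quill) = R_f + β × MRP = 2.5311% + 1.27 × 8.7985% = 13.71%

13.71%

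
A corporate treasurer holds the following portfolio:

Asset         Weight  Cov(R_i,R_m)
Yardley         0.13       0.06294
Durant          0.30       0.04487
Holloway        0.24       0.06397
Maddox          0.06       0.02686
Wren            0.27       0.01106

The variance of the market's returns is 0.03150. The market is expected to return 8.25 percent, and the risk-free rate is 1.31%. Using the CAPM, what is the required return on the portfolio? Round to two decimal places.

β_Yardley = 0.06294 / 0.03150 = 1.9981
β_Durant = 0.04487 / 0.03150 = 1.4244
β_Holloway = 0.06397 / 0.03150 = 2.0308
β_Maddox = 0.02686 / 0.03150 = 0.8527
β_Wren = 0.01106 / 0.03150 = 0.3511
β_P = Σ w_i β_i = 0.13×1.9981 + 0.30×1.4244 + 0.24×2.0308 + 0.06×0.8527 + 0.27×0.3511 = 1.3204
MRP = 8.25% − 1.31% = 6.94%
E(R_P) = R_f + β_P × MRP = 1.31% + 1.3204 × 6.94% = 10.47%

10.47%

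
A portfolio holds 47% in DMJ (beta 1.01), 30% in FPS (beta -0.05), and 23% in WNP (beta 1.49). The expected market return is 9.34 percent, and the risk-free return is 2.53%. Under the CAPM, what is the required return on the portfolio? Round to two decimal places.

7.99%

β_P = Σ w_i β_i = 0.47×1.01 + 0.30×-0.05 + 0.23×1.49 = 0.8024
MRP = 9.34% − 2.53% = 6.81%
E(R_P) = R_f + β_P × MRP = 2.53% + 0.8024 × 6.81% = 7.99%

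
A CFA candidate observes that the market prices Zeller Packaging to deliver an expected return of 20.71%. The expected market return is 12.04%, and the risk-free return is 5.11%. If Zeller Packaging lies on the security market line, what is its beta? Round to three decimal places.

2.251

MRP = 12.04% − 5.11% = 6.93%
β = (E(R) − R_f) / MRP = (20.71% − 5.11%) / 6.93% = 15.60% / 6.93% = 2.251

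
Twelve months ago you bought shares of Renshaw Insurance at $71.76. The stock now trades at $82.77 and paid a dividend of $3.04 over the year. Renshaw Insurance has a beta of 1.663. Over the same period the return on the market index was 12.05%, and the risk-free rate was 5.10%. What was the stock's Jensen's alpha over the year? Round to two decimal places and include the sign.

Realised HPR = (P1 + D1 − P0) / P0 = (82.77 + 3.04 − 71.76) / 71.76 = 14.05 / 71.76 = 19.5792%
MRP = 12.05% − 5.10% = 6.95%
CAPM required = R_f + β·MRP = 5.10% + 1.663 × 6.95% = 16.65785%
α = realised − required = 19.5792% − 16.65785% = +2.92%

+2.92%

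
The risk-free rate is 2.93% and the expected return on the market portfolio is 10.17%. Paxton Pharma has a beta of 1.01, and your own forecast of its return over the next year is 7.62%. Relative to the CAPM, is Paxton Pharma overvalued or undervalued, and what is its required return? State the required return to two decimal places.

MRP = 10.17% − 2.93% = 7.24%
Required return = R_f + β·MRP = 2.93% + 1.01 × 7.24% = 10.24%
Forecast 7.62% < required 10.24% → the stock plots below the SML → overvalued.

Overvalued; required return 10.24%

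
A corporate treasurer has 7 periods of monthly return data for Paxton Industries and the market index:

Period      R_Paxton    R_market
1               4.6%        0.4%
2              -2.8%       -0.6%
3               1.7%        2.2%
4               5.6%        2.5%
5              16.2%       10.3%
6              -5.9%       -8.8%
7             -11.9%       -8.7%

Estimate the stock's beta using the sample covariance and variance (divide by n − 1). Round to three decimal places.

1.284

Mean R_i = (4.6 − 2.8 + 1.7 + 5.6 + 16.2 − 5.9 − 11.9) / 7 = 1.0714%
Mean R_m = (0.4 − 0.6 + 2.2 + 2.5 + 10.3 − 8.8 − 8.7) / 7 = -0.3857%
Σ(R_i − R̄_i)(R_m − R̄_m) = 346.4629  ⇒  Cov = 346.4629 / 6 = 57.7438
Σ(R_m − R̄_m)² = 269.7886  ⇒  Var(R_m) = 269.7886 / 6 = 44.9648
β = Cov / Var(R_m) = 57.7438 / 44.9648 = 1.2842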